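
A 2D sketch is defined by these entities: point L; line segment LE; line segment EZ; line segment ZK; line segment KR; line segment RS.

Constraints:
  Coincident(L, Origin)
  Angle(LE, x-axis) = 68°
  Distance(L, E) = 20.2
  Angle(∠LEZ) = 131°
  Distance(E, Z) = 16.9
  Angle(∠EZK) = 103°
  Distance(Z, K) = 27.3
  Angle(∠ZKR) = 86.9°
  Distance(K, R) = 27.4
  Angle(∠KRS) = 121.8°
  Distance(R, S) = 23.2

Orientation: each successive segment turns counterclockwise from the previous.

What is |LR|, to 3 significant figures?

18.6

∠EZK = 103.0° gives ZK at -166° from the x-axis; with |ZK| = 27.3, K = (-26.6, 27.2). ∠ZKR = 86.9° gives KR at -72.9° from the x-axis; with |KR| = 27.4, R = (-18.5, 0.994). Then |LR| = |R − L| = 18.6.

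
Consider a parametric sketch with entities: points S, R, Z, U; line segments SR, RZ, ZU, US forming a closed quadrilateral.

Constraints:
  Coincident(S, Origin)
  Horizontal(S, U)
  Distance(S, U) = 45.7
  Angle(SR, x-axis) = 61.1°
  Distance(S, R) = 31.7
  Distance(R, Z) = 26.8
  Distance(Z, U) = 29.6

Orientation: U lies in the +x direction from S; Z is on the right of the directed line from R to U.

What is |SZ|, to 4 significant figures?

16.14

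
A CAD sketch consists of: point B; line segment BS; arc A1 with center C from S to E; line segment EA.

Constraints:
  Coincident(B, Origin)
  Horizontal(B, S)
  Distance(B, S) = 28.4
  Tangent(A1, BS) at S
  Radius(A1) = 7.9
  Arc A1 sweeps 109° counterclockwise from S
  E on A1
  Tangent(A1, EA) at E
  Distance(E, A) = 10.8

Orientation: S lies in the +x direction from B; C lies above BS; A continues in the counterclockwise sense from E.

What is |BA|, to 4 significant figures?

38.40

On A1, S sits at bearing -90° from C; a 109° counterclockwise sweep puts E at bearing 19°, so E = C + 7.9·(cos 19°, sin 19°) = (35.87, 10.47). A1 meets EA tangentially, so CE is at right angles to EA, so EA runs along (−sin 19°, cos 19°); with |EA| = 10.8, A = (32.35, 20.68). Then |BA| = |A − B| = 38.40.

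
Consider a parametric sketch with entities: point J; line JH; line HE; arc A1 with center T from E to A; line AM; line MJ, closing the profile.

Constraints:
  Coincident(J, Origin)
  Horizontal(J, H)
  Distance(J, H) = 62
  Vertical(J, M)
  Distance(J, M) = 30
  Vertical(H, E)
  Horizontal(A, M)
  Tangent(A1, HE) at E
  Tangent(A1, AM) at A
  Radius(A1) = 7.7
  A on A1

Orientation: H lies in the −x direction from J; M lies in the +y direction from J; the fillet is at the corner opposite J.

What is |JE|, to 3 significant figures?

65.9

J is at the origin; J and H share the same y with |JH| = 62.0 and H on the −x side, so H = (-62.0, 0.00). J and M share the same x with |JM| = 30.0 and M on the +y side, so M = (0.00, 30.0). The virtual corner opposite J is at (-62.0, 30.0). Tangency of A1 to HE means the radius TE is perpendicular to HE and since A1 is tangent to AM there, TA ⟂ AM, with radius 7.7, so the center T sits 7.7 in from both sides at T = (-54.3, 22.3). That places the tangent points at E = (-62.0, 22.3) on HE and A = (-54.3, 30.0) on AM. Then |JE| = |E − J| = 65.9.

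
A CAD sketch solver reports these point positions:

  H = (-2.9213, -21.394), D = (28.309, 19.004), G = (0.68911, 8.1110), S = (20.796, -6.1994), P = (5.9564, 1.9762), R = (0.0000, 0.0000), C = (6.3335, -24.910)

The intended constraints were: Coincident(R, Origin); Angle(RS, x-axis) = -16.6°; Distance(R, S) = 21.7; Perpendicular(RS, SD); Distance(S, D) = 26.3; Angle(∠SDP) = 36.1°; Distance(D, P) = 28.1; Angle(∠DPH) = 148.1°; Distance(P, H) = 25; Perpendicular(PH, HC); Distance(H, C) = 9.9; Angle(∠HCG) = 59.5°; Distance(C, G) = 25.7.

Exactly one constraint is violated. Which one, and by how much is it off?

Distance(C, G) = 25.7 — off by 7.80.

R = (0.00, 0.00) ✓; RS at -16.60° ✓; |RS| = 21.70 ✓; ∠(RS, SD) = 90.00° ✓; |SD| = 26.30 ✓; ∠SDP = 36.10° ✓; |DP| = 28.10 ✓; ∠DPH = 148.1° ✓; |PH| = 25.00 ✓; ∠(PH, HC) = 90.00° ✓; |HC| = 9.900 ✓; ∠HCG = 59.50° ✓; |CG| = 33.50 ✗.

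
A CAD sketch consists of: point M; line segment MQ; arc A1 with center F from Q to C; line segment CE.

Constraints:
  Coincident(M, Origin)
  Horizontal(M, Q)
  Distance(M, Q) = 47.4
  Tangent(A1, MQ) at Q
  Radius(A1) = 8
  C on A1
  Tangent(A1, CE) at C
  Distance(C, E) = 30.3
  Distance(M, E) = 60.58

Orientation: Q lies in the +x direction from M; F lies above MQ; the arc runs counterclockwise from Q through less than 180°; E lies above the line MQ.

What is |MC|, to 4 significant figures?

56.01

Checks: M = (0.00, 0.00) ✓; |FC| = 8.000 ✓; ∠(FC, CE) = 90.00° ✓; |CE| = 30.30 ✓; |ME| = 60.58 ✓.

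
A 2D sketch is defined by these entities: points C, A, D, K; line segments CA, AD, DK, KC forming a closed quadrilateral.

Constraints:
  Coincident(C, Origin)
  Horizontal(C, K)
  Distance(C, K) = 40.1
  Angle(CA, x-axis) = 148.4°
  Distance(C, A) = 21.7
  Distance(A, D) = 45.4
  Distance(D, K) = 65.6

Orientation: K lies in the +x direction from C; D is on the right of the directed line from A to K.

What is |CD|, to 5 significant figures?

37.553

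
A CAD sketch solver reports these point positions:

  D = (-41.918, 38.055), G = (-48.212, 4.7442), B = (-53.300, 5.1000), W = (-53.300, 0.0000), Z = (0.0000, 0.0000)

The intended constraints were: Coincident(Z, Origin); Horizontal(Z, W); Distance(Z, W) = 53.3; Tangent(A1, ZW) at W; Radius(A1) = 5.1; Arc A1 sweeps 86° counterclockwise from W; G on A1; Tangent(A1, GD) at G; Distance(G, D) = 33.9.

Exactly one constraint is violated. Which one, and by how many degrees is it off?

Tangent(A1, GD) at G — off by 6.70°.

Z = (0.00, 0.00) ✓; Z.y = 0.00, W.y = 0.00 ✓; |ZW| = 53.30 ✓; ∠(BW, WZ) = 90.00° ✓; |BW| = 5.100 ✓; bearing(B→G) − bearing(B→W) = 86.00° ✓; |BG| = 5.100 ✓; ∠(BG, GD) = 96.70° ✗; |GD| = 33.90 ✓.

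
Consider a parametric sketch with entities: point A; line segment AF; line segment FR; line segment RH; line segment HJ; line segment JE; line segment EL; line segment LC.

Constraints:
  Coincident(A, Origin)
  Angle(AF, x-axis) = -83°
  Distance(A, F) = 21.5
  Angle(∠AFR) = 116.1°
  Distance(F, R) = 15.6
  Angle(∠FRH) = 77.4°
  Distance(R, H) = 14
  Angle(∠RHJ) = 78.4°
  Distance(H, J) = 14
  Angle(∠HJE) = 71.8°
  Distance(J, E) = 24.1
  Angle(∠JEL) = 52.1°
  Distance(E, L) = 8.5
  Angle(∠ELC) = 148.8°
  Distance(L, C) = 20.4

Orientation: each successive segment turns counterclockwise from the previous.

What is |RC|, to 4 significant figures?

18.37

A is at the origin; AF runs at -83.0° with length 21.5, so F = (2.620, -21.34). ∠AFR = 116.1° gives FR at -19.10° from the x-axis; with |FR| = 15.6, R = (17.36, -26.44). ∠FRH = 77.4° gives RH at 83.50° from the x-axis; with |RH| = 14.0, H = (18.95, -12.53). ∠RHJ = 78.4° gives HJ at -174.9° from the x-axis; with |HJ| = 14.0, J = (5.002, -13.78). ∠HJE = 71.8° gives JE at -66.70° from the x-axis; with |JE| = 24.1, E = (14.53, -35.91). ∠JEL = 52.1° gives EL at 61.20° from the x-axis; with |EL| = 8.5, L = (18.63, -28.46). ∠ELC = 148.8° gives LC at 92.40° from the x-axis; with |LC| = 20.4, C = (17.77, -8.083). Then |RC| = |C − R| = 18.37.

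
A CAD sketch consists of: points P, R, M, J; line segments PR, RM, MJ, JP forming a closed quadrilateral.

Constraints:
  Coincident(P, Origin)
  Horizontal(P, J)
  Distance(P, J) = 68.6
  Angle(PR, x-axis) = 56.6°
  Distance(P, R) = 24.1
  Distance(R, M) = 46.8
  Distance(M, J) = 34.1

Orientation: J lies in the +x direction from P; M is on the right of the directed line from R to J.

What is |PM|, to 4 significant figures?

43.91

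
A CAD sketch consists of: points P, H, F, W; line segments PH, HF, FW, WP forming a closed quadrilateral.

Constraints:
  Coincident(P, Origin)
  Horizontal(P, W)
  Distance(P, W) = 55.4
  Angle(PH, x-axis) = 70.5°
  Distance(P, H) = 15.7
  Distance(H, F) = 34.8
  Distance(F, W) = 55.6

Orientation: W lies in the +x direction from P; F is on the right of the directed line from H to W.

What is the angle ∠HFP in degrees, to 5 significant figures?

12.820°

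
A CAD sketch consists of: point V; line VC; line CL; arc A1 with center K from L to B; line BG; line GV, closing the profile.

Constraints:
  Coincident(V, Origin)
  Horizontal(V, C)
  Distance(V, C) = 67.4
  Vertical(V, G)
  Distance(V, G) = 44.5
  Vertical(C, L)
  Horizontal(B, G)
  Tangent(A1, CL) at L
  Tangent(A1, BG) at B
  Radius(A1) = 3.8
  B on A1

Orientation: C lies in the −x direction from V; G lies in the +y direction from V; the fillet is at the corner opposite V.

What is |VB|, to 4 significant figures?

77.62

V is at the origin; VC is horizontal with |VC| = 67.4 and C on the −x side, so C = (-67.40, 0.000). VG is vertical with |VG| = 44.5 and G on the +y side, so G = (0.000, 44.50). The virtual corner opposite V is at (-67.40, 44.50). The tangent condition forces KL to be normal to CL and the tangent condition forces KB to be normal to BG, with radius 3.8, so the center K sits 3.8 in from both sides at K = (-63.60, 40.70). That places the tangent points at L = (-67.40, 40.70) on CL and B = (-63.60, 44.50) on BG. Then |VB| = |B − V| = 77.62.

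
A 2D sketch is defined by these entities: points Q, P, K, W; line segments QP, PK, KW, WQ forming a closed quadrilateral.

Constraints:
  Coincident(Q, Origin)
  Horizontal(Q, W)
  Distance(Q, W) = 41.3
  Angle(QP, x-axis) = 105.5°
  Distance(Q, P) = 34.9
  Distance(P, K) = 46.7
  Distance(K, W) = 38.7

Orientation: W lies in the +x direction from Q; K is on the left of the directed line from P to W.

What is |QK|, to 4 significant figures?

53.46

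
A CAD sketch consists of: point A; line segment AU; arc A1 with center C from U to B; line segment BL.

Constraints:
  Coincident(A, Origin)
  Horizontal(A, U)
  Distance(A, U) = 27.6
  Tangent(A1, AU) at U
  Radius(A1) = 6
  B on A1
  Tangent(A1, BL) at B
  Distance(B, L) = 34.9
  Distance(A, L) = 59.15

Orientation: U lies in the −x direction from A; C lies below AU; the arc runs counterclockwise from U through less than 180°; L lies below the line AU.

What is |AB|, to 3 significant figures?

33.3

Checks: |CB| = 6.000 ✓; ∠(CB, BL) = 90.00° ✓; |BL| = 34.90 ✓; |AL| = 59.15 ✓.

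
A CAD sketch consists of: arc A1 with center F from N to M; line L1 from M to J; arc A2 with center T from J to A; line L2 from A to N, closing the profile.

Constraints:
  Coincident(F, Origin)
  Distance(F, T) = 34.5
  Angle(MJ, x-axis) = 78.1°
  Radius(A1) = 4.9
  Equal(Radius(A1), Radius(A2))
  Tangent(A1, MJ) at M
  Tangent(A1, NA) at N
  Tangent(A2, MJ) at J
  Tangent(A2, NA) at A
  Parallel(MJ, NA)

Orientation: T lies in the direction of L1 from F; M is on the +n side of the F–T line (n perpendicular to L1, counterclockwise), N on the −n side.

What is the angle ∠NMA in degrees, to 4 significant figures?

74.14°

Tangency of A1 to both parallel lines with radius 4.9 puts M and N at F ± 4.9·n: M = (-4.795, 1.010), N = (4.795, -1.010). Equal radii place J and A the same way about T: J = T + 4.9·n = (2.319, 34.77), A = T − 4.9·n = (11.91, 32.75). Then cos ∠NMA = MN·MA / (|MN||MA|), giving 74.14°.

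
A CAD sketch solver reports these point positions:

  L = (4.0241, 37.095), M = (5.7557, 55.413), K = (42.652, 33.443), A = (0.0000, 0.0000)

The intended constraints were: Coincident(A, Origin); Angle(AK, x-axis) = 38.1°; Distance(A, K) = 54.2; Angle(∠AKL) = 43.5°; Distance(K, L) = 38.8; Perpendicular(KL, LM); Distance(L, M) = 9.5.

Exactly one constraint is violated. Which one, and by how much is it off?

Distance(L, M) = 9.5 — off by 8.90.

A = (0.00, 0.00) ✓; AK at 38.10° ✓; |AK| = 54.20 ✓; ∠AKL = 43.50° ✓; |KL| = 38.80 ✓; ∠(KL, LM) = 90.00° ✓; |LM| = 18.40 ✗.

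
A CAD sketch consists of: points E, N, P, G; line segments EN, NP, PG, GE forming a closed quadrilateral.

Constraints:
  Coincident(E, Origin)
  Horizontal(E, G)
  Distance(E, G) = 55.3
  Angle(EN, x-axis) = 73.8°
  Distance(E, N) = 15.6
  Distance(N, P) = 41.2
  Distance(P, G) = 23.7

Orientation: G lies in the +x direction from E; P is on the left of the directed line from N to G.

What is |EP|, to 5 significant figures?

49.865

Checks: |NP| = 41.20 ✓; |PG| = 23.70 ✓.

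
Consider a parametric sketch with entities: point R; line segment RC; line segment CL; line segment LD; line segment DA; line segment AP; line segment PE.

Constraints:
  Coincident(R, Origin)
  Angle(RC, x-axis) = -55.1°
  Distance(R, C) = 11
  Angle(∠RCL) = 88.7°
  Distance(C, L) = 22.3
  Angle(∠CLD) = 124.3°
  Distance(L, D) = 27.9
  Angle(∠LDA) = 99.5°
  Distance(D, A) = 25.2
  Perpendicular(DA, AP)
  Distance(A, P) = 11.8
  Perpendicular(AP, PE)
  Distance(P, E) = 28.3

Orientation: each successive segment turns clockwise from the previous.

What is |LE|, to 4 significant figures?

15.79

The perpendicularity gives AP at right angles to DA, so AP runs at -12.60°; with |AP| = 11.8, P = (-21.12, 11.15). AP is perpendicular to PE, so PE runs at -102.6°; with |PE| = 28.3, E = (-27.29, -16.47). Then |LE| = |E − L| = 15.79.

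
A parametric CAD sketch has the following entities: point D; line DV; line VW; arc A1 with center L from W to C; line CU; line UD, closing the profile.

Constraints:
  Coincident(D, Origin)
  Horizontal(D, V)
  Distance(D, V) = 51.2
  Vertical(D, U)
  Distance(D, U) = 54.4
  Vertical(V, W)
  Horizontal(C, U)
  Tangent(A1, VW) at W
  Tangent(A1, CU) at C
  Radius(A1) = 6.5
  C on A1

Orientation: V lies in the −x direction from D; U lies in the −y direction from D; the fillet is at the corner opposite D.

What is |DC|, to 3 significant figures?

70.4

The virtual corner opposite D is at (-51.2, -54.4). Tangency of A1 to VW means the radius LW is perpendicular to VW and A1 meets CU tangentially, so LC is at right angles to CU, with radius 6.5, so the center L sits 6.5 in from both sides at L = (-44.7, -47.9). That places the tangent points at W = (-51.2, -47.9) on VW and C = (-44.7, -54.4) on CU. Then |DC| = |C − D| = 70.4.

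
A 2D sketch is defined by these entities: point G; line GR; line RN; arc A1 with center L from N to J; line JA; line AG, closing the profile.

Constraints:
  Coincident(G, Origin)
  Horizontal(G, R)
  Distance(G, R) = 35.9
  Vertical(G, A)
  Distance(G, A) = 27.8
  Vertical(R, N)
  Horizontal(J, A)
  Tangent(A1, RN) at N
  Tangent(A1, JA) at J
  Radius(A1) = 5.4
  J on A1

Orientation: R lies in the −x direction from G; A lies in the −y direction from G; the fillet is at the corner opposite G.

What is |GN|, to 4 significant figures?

42.32

G is at the origin; GR is horizontal with |GR| = 35.9 and R on the −x side, so R = (-35.90, 0.000). G and A share the same x with |GA| = 27.8 and A on the −y side, so A = (0.000, -27.80). The virtual corner opposite G is at (-35.90, -27.80). Tangency of A1 to RN means the radius LN is perpendicular to RN and A1 meets JA tangentially, so LJ is at right angles to JA, with radius 5.4, so the center L sits 5.4 in from both sides at L = (-30.50, -22.40). That places the tangent points at N = (-35.90, -22.40) on RN and J = (-30.50, -27.80) on JA. Then |GN| = |N − G| = 42.32.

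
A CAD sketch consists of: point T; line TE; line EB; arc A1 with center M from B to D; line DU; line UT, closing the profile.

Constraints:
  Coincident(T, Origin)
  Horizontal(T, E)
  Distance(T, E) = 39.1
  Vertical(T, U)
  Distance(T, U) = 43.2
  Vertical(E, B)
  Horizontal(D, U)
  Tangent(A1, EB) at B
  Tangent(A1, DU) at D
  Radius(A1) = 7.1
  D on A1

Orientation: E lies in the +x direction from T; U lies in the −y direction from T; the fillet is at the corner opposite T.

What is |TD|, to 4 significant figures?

53.76

T is at the origin; T and E share the same y with |TE| = 39.1 and E on the +x side, so E = (39.10, 0.000). TU is vertical with |TU| = 43.2 and U on the −y side, so U = (0.000, -43.20). The virtual corner opposite T is at (39.10, -43.20). The tangent condition forces MB to be normal to EB and A1 meets DU tangentially, so MD is at right angles to DU, with radius 7.1, so the center M sits 7.1 in from both sides at M = (32.00, -36.10). That places the tangent points at B = (39.10, -36.10) on EB and D = (32.00, -43.20) on DU. Then |TD| = |D − T| = 53.76.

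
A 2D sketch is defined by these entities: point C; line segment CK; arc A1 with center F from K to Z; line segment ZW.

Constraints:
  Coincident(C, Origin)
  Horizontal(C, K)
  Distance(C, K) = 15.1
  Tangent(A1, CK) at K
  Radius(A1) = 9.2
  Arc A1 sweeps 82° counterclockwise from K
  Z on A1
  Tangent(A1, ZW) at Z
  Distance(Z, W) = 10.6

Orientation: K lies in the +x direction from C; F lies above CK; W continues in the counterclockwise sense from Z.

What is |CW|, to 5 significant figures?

31.606

C is at the origin; CK is horizontal with |CK| = 15.1 and K on the +x side, so K = (15.100, 0.0000). A1 meets CK tangentially, so FK is at right angles to CK, so F = K + (0, 9.2) = (15.100, 9.2000). On A1, K sits at bearing -90° from F; an 82° counterclockwise sweep puts Z at bearing -8°, so Z = F + 9.2·(cos -8°, sin -8°) = (24.210, 7.9196). The tangent condition forces FZ to be normal to ZW, so ZW runs along (−sin -8°, cos -8°); with |ZW| = 10.6, W = (25.686, 18.416). Then |CW| = |W − C| = 31.606.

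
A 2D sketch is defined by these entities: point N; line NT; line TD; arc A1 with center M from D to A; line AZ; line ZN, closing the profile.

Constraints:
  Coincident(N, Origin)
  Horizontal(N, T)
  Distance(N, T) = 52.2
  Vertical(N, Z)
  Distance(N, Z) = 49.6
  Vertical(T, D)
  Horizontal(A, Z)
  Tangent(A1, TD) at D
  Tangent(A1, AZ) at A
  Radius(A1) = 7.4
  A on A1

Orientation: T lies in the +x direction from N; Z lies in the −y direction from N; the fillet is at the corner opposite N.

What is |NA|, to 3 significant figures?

66.8

The virtual corner opposite N is at (52.2, -49.6). A1 meets TD tangentially, so MD is at right angles to TD and A1 meets AZ tangentially, so MA is at right angles to AZ, with radius 7.4, so the center M sits 7.4 in from both sides at M = (44.8, -42.2). That places the tangent points at D = (52.2, -42.2) on TD and A = (44.8, -49.6) on AZ. Then |NA| = |A − N| = 66.8.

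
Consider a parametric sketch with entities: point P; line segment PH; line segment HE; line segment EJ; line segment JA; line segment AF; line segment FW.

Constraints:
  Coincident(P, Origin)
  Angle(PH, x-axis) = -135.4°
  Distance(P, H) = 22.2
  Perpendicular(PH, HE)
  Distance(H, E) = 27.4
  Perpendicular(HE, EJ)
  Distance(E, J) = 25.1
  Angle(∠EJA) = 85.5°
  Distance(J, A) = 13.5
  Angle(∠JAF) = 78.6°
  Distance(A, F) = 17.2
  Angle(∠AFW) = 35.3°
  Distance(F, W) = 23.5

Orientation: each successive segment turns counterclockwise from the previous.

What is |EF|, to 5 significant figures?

11.521

∠EJA = 85.5° gives JA at 139.10° from the x-axis; with |JA| = 13.5, A = (11.100, -8.6343). ∠JAF = 78.6° gives AF at -119.50° from the x-axis; with |AF| = 17.2, F = (2.6302, -23.604). Then |EF| = |F − E| = 11.521.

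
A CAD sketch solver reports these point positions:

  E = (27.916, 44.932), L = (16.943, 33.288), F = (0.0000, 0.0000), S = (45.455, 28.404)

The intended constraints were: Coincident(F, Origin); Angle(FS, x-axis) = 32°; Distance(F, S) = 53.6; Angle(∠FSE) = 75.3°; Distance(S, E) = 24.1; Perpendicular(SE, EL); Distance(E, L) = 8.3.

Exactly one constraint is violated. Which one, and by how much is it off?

Distance(E, L) = 8.3 — off by 7.70.

F = (0.00, 0.00) ✓; FS at 32.00° ✓; |FS| = 53.60 ✓; ∠FSE = 75.30° ✓; |SE| = 24.10 ✓; ∠(SE, EL) = 90.00° ✓; |EL| = 16.00 ✗.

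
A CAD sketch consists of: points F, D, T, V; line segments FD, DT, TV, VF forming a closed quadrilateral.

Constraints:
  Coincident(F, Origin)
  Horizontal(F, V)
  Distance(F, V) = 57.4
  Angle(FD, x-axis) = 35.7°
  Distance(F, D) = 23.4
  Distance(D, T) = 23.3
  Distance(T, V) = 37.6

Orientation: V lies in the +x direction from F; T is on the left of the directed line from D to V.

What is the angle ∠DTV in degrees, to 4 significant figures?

80.28°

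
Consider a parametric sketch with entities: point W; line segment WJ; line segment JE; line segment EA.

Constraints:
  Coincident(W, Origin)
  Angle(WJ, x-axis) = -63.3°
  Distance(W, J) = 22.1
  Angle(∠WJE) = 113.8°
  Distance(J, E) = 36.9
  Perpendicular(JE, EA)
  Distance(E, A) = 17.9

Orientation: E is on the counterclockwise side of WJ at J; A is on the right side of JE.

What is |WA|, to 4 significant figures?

59.60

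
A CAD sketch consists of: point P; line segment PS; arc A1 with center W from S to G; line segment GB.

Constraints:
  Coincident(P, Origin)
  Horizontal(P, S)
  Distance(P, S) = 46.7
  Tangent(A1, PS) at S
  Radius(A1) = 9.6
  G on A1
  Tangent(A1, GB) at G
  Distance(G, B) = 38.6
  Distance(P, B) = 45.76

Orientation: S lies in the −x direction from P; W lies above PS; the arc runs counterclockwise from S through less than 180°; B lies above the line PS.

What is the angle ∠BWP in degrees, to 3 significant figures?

62.3°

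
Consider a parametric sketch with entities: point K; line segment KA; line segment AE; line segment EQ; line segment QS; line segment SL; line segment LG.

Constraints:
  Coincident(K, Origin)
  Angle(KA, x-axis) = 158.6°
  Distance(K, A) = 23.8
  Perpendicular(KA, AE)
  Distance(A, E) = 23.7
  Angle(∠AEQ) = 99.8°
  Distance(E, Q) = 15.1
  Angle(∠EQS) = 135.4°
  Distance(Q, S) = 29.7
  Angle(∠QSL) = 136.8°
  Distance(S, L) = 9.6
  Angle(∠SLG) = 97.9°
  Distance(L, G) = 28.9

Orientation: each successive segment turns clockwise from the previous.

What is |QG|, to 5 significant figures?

36.186

K is at the origin; KA runs at 158.6° with length 23.8, so A = (-22.159, 8.6841). KA ⟂ AE, so AE runs at 68.600°; with |AE| = 23.7, E = (-13.512, 30.750). ∠AEQ = 99.8° gives EQ at -11.600° from the x-axis; with |EQ| = 15.1, Q = (1.2800, 27.714). ∠EQS = 135.4° gives QS at -56.200° from the x-axis; with |QS| = 29.7, S = (17.802, 3.0336). ∠QSL = 136.8° gives SL at -99.400° from the x-axis; with |SL| = 9.6, L = (16.234, -6.4375). ∠SLG = 97.9° gives LG at 178.50° from the x-axis; with |LG| = 28.9, G = (-12.656, -5.6810). Then |QG| = |G − Q| = 36.186.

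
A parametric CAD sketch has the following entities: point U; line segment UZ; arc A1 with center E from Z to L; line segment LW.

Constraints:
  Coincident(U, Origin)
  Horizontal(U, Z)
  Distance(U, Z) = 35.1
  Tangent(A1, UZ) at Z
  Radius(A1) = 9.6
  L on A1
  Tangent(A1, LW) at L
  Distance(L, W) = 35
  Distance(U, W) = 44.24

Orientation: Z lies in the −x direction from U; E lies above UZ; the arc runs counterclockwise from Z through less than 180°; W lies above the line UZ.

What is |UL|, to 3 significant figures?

26.8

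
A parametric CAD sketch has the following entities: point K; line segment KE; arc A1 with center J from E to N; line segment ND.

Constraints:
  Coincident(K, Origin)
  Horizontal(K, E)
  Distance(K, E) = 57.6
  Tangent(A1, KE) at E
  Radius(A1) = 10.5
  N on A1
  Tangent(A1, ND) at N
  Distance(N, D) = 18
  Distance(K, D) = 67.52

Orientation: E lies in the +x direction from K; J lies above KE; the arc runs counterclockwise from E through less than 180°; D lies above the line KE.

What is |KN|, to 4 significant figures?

68.80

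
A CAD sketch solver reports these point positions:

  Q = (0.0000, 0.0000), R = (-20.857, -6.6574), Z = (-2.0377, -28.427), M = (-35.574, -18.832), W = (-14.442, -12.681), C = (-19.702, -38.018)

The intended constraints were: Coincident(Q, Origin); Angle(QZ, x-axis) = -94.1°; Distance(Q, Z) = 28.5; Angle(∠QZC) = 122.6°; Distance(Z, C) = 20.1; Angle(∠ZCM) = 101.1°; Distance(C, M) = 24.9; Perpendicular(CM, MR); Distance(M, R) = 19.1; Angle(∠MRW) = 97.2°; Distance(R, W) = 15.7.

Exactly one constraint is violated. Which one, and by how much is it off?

Distance(R, W) = 15.7 — off by 6.90.

Q = (0.00, 0.00) ✓; QZ at -94.10° ✓; |QZ| = 28.50 ✓; ∠QZC = 122.6° ✓; |ZC| = 20.10 ✓; ∠ZCM = 101.1° ✓; |CM| = 24.90 ✓; ∠(CM, MR) = 90.00° ✓; |MR| = 19.10 ✓; ∠MRW = 97.20° ✓; |RW| = 8.800 ✗.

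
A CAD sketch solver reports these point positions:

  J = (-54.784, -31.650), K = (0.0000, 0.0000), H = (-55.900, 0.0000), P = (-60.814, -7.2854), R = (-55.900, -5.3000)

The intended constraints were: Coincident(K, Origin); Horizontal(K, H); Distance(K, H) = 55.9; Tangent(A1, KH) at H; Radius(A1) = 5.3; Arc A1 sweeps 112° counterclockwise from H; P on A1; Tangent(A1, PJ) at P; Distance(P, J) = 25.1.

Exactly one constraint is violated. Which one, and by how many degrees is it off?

Tangent(A1, PJ) at P — off by 8.10°.

K = (0.00, 0.00) ✓; K.y = 0.00, H.y = 0.00 ✓; |KH| = 55.90 ✓; ∠(RH, HK) = 90.00° ✓; |RH| = 5.300 ✓; bearing(R→P) − bearing(R→H) = 112.0° ✓; |RP| = 5.300 ✓; ∠(RP, PJ) = 98.10° ✗; |PJ| = 25.10 ✓.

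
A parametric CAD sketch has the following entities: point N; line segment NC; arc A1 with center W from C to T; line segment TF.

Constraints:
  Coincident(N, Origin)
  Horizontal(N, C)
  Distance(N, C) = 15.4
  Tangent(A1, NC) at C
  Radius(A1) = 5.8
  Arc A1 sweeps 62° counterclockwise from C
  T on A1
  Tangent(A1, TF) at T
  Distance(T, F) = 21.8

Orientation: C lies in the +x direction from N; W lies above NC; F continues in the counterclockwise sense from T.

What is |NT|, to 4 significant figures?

20.75

N is at the origin; N and C share the same y with |NC| = 15.4 and C on the +x side, so C = (15.40, 0.000). A1 meets NC tangentially, so WC is at right angles to NC, so W = C + (0, 5.8) = (15.40, 5.800). On A1, C sits at bearing -90° from W; a 62° counterclockwise sweep puts T at bearing -28°, so T = W + 5.8·(cos -28°, sin -28°) = (20.52, 3.077). Then |NT| = |T − N| = 20.75.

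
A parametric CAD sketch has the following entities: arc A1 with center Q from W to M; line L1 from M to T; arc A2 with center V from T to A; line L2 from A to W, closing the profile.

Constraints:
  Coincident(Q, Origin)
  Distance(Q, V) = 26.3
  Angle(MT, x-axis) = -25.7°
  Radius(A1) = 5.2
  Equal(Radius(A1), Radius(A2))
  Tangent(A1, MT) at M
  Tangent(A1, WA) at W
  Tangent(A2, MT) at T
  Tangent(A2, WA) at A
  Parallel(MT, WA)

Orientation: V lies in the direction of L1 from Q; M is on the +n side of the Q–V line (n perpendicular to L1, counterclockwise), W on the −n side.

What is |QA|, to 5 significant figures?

26.809

Tangency of A1 to both parallel lines with radius 5.2 puts M and W at Q ± 5.2·n: M = (2.2550, 4.6856), W = (-2.2550, -4.6856). Equal radii place T and A the same way about V: T = V + 5.2·n = (25.953, -6.7196), A = V − 5.2·n = (21.443, -16.091). Then |QA| = |A − Q| = 26.809.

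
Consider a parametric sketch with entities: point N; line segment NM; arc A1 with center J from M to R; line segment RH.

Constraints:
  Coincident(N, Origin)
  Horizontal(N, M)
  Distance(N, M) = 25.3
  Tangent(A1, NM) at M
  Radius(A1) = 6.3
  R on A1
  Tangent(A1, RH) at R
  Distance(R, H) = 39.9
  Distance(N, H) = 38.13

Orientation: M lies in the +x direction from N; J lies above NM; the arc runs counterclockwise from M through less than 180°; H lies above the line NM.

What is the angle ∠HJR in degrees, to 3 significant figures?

81.0°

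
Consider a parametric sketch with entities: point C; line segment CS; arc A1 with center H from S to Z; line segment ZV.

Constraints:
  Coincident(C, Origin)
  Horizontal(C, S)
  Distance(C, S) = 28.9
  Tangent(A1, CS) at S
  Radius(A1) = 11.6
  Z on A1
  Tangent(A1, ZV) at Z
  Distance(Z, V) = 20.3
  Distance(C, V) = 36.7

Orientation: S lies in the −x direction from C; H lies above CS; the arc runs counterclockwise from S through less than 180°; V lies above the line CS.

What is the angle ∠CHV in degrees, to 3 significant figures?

83.3°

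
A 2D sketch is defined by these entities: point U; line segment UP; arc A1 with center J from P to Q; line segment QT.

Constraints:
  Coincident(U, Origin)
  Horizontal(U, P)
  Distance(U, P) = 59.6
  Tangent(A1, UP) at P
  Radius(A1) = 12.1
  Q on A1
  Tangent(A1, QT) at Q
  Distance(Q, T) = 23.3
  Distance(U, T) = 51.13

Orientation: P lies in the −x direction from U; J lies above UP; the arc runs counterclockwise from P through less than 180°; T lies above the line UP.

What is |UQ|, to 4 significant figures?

48.81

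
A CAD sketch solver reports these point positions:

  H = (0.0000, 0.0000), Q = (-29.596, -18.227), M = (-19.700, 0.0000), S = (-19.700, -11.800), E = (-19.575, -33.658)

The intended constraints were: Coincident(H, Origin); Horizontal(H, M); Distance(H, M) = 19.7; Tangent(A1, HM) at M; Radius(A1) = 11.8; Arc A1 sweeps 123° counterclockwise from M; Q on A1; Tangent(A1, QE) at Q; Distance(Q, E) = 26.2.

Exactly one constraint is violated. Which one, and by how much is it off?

Distance(Q, E) = 26.2 — off by 7.80.

H = (0.00, 0.00) ✓; H.y = 0.00, M.y = 0.00 ✓; |HM| = 19.70 ✓; ∠(SM, MH) = 90.00° ✓; |SM| = 11.80 ✓; bearing(S→Q) − bearing(S→M) = 123.0° ✓; |SQ| = 11.80 ✓; ∠(SQ, QE) = 90.00° ✓; |QE| = 18.40 ✗.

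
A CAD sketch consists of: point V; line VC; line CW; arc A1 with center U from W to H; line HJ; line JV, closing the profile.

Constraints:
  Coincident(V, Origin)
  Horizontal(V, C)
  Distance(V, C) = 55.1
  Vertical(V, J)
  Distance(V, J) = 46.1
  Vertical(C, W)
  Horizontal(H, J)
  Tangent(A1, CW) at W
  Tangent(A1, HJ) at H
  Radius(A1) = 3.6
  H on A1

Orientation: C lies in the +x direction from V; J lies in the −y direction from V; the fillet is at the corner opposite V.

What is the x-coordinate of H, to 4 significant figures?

51.50

V is at the origin; VC is horizontal with |VC| = 55.1 and C on the +x side, so C = (55.10, 0.000). VJ is vertical with |VJ| = 46.1 and J on the −y side, so J = (0.000, -46.10). The virtual corner opposite V is at (55.10, -46.10). Tangency of A1 to CW means the radius UW is perpendicular to CW and tangency of A1 to HJ means the radius UH is perpendicular to HJ, with radius 3.6, so the center U sits 3.6 in from both sides at U = (51.50, -42.50). That places the tangent points at W = (55.10, -42.50) on CW and H = (51.50, -46.10) on HJ. So H.x = 51.50.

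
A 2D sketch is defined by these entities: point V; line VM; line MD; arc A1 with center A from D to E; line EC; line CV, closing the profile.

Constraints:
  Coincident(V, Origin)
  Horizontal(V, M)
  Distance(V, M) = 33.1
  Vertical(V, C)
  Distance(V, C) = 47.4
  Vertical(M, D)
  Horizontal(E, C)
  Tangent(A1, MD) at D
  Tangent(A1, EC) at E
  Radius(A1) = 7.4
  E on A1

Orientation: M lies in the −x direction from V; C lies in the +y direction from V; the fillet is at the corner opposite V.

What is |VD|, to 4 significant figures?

51.92

V is at the origin; V and M share the same y with |VM| = 33.1 and M on the −x side, so M = (-33.10, 0.000). V and C share the same x with |VC| = 47.4 and C on the +y side, so C = (0.000, 47.40). The virtual corner opposite V is at (-33.10, 47.40). A1 meets MD tangentially, so AD is at right angles to MD and the tangent condition forces AE to be normal to EC, with radius 7.4, so the center A sits 7.4 in from both sides at A = (-25.70, 40.00). That places the tangent points at D = (-33.10, 40.00) on MD and E = (-25.70, 47.40) on EC. Then |VD| = |D − V| = 51.92.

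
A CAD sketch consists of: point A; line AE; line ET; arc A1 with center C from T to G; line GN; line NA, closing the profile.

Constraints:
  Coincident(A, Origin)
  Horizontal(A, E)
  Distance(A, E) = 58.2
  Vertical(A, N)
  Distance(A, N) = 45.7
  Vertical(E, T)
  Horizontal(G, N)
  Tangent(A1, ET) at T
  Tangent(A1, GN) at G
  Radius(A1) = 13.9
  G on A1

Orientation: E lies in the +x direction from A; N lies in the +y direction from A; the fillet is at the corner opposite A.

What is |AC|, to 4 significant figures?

54.53

A is at the origin; A and E share the same y with |AE| = 58.2 and E on the +x side, so E = (58.20, 0.000). A and N share the same x with |AN| = 45.7 and N on the +y side, so N = (0.000, 45.70). The virtual corner opposite A is at (58.20, 45.70). A1 meets ET tangentially, so CT is at right angles to ET and tangency of A1 to GN means the radius CG is perpendicular to GN, with radius 13.9, so the center C sits 13.9 in from both sides at C = (44.30, 31.80). Then |AC| = |C − A| = 54.53.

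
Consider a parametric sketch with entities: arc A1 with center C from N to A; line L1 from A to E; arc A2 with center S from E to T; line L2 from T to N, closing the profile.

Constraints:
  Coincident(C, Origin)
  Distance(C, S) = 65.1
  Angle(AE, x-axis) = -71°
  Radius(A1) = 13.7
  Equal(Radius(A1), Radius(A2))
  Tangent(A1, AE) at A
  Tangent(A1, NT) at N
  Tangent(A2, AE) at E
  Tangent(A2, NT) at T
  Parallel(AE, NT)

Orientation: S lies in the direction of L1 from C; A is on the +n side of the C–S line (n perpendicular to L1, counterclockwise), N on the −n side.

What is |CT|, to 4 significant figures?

66.53

The slot axis is L1's direction at -71.0°, so u = (cos -71.0°, sin -71.0°) = (0.3256, -0.9455) and n = (−sin -71.0°, cos -71.0°) = (0.9455, 0.3256). C is at the origin and S lies 65.1 along u from C, so S = 65.1·u = (21.19, -61.55). Tangency of A1 to both parallel lines with radius 13.7 puts A and N at C ± 13.7·n: A = (12.95, 4.460), N = (-12.95, -4.460). Equal radii place E and T the same way about S: E = S + 13.7·n = (34.15, -57.09), T = S − 13.7·n = (8.241, -66.01). Then |CT| = |T − C| = 66.53.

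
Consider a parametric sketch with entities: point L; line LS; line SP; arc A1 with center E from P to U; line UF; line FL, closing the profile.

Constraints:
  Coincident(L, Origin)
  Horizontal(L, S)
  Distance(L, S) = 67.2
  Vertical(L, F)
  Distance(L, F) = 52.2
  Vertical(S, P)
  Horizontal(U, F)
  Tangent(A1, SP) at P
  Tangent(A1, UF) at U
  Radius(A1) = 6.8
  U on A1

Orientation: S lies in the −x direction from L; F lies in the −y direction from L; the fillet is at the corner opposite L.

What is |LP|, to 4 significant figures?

81.10

L is at the origin; LS is horizontal with |LS| = 67.2 and S on the −x side, so S = (-67.20, 0.000). LF is vertical with |LF| = 52.2 and F on the −y side, so F = (0.000, -52.20). The virtual corner opposite L is at (-67.20, -52.20). A1 meets SP tangentially, so EP is at right angles to SP and tangency of A1 to UF means the radius EU is perpendicular to UF, with radius 6.8, so the center E sits 6.8 in from both sides at E = (-60.40, -45.40). That places the tangent points at P = (-67.20, -45.40) on SP and U = (-60.40, -52.20) on UF. Then |LP| = |P − L| = 81.10.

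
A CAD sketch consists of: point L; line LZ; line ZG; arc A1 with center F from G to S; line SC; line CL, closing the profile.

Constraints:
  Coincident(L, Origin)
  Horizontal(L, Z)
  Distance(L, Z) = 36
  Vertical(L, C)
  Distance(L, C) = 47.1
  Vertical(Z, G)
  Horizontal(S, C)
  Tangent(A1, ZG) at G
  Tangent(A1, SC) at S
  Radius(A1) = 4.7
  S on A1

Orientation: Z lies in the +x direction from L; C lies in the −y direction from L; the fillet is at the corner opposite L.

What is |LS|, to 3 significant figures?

56.6

L is at the origin; LZ is horizontal with |LZ| = 36.0 and Z on the +x side, so Z = (36.0, 0.00). LC is vertical with |LC| = 47.1 and C on the −y side, so C = (0.00, -47.1). The virtual corner opposite L is at (36.0, -47.1). Tangency of A1 to ZG means the radius FG is perpendicular to ZG and A1 meets SC tangentially, so FS is at right angles to SC, with radius 4.7, so the center F sits 4.7 in from both sides at F = (31.3, -42.4). That places the tangent points at G = (36.0, -42.4) on ZG and S = (31.3, -47.1) on SC. Then |LS| = |S − L| = 56.6.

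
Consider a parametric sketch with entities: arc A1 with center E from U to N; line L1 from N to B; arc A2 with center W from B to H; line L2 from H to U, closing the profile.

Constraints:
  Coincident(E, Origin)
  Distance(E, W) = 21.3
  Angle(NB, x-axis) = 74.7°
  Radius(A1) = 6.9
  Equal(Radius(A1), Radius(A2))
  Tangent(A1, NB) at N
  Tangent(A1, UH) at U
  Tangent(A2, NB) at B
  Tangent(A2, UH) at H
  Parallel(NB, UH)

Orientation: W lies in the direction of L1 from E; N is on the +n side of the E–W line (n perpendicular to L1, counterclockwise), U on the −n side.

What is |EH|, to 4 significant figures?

22.39

Tangency of A1 to both parallel lines with radius 6.9 puts N and U at E ± 6.9·n: N = (-6.655, 1.821), U = (6.655, -1.821). Equal radii place B and H the same way about W: B = W + 6.9·n = (-1.035, 22.37), H = W − 6.9·n = (12.28, 18.72). Then |EH| = |H − E| = 22.39.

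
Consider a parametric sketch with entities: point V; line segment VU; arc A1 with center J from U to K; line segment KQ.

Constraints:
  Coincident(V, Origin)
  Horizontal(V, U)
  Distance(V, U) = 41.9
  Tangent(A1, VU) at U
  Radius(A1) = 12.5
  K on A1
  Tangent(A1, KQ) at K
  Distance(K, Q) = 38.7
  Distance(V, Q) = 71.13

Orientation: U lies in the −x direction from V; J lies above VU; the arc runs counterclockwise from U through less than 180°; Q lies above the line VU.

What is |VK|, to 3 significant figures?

35.6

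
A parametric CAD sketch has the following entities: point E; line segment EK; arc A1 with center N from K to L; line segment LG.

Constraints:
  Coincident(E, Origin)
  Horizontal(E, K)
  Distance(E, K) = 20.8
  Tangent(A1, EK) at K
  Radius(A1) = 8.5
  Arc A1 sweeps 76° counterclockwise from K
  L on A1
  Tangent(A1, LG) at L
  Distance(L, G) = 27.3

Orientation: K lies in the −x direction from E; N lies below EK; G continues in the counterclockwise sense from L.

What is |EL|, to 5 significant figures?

29.754

E is at the origin; EK is horizontal with |EK| = 20.8 and K on the −x side, so K = (-20.800, 0.0000). A1 meets EK tangentially, so NK is at right angles to EK, so N = K + (0, -8.5) = (-20.800, -8.5000). On A1, K sits at bearing 90° from N; a 76° counterclockwise sweep puts L at bearing 166°, so L = N + 8.5·(cos 166°, sin 166°) = (-29.048, -6.4437). Then |EL| = |L − E| = 29.754.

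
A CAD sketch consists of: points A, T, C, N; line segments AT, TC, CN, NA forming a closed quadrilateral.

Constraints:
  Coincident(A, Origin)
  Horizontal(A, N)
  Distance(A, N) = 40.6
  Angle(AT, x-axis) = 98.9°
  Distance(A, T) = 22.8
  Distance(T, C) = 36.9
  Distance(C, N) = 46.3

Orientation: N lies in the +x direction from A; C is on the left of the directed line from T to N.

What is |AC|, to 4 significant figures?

51.39

Checks: A = (0.00, 0.00) ✓; |TC| = 36.90 ✓; |CN| = 46.30 ✓.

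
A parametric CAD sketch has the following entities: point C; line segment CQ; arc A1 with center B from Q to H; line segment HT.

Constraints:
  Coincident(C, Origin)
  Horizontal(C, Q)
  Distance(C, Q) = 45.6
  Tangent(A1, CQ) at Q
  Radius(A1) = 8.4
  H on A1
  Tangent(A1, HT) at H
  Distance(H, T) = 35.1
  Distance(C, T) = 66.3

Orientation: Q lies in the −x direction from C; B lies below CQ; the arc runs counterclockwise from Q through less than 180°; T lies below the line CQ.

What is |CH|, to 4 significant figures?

54.76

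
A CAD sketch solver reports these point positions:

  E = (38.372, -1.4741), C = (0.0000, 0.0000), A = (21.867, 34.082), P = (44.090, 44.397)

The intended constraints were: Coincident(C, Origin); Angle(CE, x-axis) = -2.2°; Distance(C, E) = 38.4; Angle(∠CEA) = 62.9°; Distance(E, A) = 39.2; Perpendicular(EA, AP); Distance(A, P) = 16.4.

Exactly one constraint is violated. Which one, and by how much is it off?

Distance(A, P) = 16.4 — off by 8.10.

C = (0.00, 0.00) ✓; CE at -2.200° ✓; |CE| = 38.40 ✓; ∠CEA = 62.90° ✓; |EA| = 39.20 ✓; ∠(EA, AP) = 90.00° ✓; |AP| = 24.50 ✗.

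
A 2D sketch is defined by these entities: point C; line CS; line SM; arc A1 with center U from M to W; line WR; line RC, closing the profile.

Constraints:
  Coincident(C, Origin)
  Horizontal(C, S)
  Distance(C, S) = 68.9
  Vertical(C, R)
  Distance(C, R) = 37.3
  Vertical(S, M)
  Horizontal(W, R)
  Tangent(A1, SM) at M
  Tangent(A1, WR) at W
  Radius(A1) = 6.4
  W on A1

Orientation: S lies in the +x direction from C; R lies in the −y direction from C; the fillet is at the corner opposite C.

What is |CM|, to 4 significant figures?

75.51

The virtual corner opposite C is at (68.90, -37.30). The tangent condition forces UM to be normal to SM and tangency of A1 to WR means the radius UW is perpendicular to WR, with radius 6.4, so the center U sits 6.4 in from both sides at U = (62.50, -30.90). That places the tangent points at M = (68.90, -30.90) on SM and W = (62.50, -37.30) on WR. Then |CM| = |M − C| = 75.51.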